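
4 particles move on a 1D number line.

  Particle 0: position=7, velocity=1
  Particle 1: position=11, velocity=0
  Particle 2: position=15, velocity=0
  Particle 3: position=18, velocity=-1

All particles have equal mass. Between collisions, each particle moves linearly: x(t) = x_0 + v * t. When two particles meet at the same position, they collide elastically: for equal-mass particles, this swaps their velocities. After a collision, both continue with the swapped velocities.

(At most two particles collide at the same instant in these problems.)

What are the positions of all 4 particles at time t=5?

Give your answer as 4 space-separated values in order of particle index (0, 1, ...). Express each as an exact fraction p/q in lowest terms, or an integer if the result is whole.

Collision at t=3: particles 2 and 3 swap velocities; positions: p0=10 p1=11 p2=15 p3=15; velocities now: v0=1 v1=0 v2=-1 v3=0
Collision at t=4: particles 0 and 1 swap velocities; positions: p0=11 p1=11 p2=14 p3=15; velocities now: v0=0 v1=1 v2=-1 v3=0
Advance to t=5 (no further collisions before then); velocities: v0=0 v1=1 v2=-1 v3=0; positions = 11 12 13 15

Answer: 11 12 13 15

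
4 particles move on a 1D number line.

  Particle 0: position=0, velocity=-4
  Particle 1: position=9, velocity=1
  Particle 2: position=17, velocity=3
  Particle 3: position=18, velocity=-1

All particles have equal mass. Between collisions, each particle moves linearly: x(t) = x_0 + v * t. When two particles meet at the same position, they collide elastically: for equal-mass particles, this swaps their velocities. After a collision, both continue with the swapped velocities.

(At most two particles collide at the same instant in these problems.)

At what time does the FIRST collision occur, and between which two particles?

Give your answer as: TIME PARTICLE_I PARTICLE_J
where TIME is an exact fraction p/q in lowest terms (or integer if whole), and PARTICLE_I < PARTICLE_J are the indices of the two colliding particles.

Answer: 1/4 2 3

Derivation:
Pair (0,1): pos 0,9 vel -4,1 -> not approaching (rel speed -5 <= 0)
Pair (1,2): pos 9,17 vel 1,3 -> not approaching (rel speed -2 <= 0)
Pair (2,3): pos 17,18 vel 3,-1 -> gap=1, closing at 4/unit, collide at t=1/4
Earliest collision: t=1/4 between 2 and 3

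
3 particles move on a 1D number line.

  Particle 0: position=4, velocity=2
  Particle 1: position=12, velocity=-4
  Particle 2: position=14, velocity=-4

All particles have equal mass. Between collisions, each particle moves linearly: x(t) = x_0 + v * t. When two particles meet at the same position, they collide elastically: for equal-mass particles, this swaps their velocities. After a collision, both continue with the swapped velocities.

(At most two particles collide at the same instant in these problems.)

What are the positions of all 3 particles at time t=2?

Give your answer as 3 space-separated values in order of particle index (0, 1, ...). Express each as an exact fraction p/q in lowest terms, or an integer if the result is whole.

Answer: 4 6 8

Derivation:
Collision at t=4/3: particles 0 and 1 swap velocities; positions: p0=20/3 p1=20/3 p2=26/3; velocities now: v0=-4 v1=2 v2=-4
Collision at t=5/3: particles 1 and 2 swap velocities; positions: p0=16/3 p1=22/3 p2=22/3; velocities now: v0=-4 v1=-4 v2=2
Advance to t=2 (no further collisions before then); velocities: v0=-4 v1=-4 v2=2; positions = 4 6 8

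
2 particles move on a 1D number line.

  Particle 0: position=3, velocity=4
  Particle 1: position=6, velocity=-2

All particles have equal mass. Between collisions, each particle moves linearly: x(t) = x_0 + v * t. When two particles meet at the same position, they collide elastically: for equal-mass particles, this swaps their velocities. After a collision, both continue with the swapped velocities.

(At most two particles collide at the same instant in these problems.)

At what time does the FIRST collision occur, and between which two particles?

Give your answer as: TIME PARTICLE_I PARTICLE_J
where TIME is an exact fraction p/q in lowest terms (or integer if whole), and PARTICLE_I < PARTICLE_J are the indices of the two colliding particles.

Pair (0,1): pos 3,6 vel 4,-2 -> gap=3, closing at 6/unit, collide at t=1/2
Earliest collision: t=1/2 between 0 and 1

Answer: 1/2 0 1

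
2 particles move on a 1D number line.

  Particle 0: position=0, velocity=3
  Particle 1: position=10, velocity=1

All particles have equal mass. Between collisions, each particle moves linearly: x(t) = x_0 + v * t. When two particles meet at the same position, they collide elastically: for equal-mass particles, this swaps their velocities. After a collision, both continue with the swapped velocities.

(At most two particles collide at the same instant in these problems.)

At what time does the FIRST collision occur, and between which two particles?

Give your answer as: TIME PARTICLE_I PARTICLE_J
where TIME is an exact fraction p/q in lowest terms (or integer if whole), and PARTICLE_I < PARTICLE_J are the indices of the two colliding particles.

Pair (0,1): pos 0,10 vel 3,1 -> gap=10, closing at 2/unit, collide at t=5
Earliest collision: t=5 between 0 and 1

Answer: 5 0 1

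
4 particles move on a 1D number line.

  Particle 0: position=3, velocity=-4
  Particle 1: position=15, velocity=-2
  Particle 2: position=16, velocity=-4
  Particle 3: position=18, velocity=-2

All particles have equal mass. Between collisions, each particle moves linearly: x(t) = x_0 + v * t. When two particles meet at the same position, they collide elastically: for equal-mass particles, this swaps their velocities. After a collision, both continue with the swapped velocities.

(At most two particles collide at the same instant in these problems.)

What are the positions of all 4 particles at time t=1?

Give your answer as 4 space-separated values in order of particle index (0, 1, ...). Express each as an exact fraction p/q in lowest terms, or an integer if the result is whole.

Answer: -1 12 13 16

Derivation:
Collision at t=1/2: particles 1 and 2 swap velocities; positions: p0=1 p1=14 p2=14 p3=17; velocities now: v0=-4 v1=-4 v2=-2 v3=-2
Advance to t=1 (no further collisions before then); velocities: v0=-4 v1=-4 v2=-2 v3=-2; positions = -1 12 13 16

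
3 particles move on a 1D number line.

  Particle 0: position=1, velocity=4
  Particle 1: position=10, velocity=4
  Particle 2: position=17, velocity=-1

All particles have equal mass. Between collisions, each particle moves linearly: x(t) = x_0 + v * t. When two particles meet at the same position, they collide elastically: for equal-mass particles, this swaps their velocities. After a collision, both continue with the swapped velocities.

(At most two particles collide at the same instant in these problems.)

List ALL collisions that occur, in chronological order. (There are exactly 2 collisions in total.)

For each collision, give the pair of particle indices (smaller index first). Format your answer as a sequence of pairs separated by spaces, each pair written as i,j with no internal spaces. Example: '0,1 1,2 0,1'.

Answer: 1,2 0,1

Derivation:
Collision at t=7/5: particles 1 and 2 swap velocities; positions: p0=33/5 p1=78/5 p2=78/5; velocities now: v0=4 v1=-1 v2=4
Collision at t=16/5: particles 0 and 1 swap velocities; positions: p0=69/5 p1=69/5 p2=114/5; velocities now: v0=-1 v1=4 v2=4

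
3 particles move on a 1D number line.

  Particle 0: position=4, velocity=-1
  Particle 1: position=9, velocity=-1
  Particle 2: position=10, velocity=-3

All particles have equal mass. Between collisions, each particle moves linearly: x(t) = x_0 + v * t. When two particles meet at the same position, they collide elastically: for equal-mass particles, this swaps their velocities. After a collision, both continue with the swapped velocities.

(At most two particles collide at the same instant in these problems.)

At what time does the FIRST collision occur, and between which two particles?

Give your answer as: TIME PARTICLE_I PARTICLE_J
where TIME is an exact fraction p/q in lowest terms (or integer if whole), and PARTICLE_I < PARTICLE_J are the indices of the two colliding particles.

Pair (0,1): pos 4,9 vel -1,-1 -> not approaching (rel speed 0 <= 0)
Pair (1,2): pos 9,10 vel -1,-3 -> gap=1, closing at 2/unit, collide at t=1/2
Earliest collision: t=1/2 between 1 and 2

Answer: 1/2 1 2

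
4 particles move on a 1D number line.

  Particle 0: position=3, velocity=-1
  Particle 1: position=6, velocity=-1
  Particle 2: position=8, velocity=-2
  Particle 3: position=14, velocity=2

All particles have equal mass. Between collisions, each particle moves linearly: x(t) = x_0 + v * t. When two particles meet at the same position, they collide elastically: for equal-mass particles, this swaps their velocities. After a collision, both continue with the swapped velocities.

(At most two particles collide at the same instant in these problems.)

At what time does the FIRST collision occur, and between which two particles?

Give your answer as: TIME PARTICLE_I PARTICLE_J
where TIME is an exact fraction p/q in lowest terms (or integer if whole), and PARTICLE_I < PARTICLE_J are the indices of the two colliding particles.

Pair (0,1): pos 3,6 vel -1,-1 -> not approaching (rel speed 0 <= 0)
Pair (1,2): pos 6,8 vel -1,-2 -> gap=2, closing at 1/unit, collide at t=2
Pair (2,3): pos 8,14 vel -2,2 -> not approaching (rel speed -4 <= 0)
Earliest collision: t=2 between 1 and 2

Answer: 2 1 2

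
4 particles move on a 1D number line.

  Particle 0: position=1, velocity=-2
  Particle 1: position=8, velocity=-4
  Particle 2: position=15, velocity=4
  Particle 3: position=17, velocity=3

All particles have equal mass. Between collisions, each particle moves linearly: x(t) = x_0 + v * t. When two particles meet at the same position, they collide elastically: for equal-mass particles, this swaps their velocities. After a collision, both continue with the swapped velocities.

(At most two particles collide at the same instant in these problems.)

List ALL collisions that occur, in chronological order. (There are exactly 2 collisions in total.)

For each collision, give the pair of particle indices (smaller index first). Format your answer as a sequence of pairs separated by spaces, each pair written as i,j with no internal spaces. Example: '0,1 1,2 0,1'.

Answer: 2,3 0,1

Derivation:
Collision at t=2: particles 2 and 3 swap velocities; positions: p0=-3 p1=0 p2=23 p3=23; velocities now: v0=-2 v1=-4 v2=3 v3=4
Collision at t=7/2: particles 0 and 1 swap velocities; positions: p0=-6 p1=-6 p2=55/2 p3=29; velocities now: v0=-4 v1=-2 v2=3 v3=4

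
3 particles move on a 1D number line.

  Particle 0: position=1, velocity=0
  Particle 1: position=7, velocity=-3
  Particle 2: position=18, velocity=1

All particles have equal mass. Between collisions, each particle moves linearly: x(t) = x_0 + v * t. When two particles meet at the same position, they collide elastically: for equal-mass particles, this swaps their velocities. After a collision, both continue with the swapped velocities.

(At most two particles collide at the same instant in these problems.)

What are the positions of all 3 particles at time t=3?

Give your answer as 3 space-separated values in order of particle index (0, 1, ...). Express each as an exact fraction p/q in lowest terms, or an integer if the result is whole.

Collision at t=2: particles 0 and 1 swap velocities; positions: p0=1 p1=1 p2=20; velocities now: v0=-3 v1=0 v2=1
Advance to t=3 (no further collisions before then); velocities: v0=-3 v1=0 v2=1; positions = -2 1 21

Answer: -2 1 21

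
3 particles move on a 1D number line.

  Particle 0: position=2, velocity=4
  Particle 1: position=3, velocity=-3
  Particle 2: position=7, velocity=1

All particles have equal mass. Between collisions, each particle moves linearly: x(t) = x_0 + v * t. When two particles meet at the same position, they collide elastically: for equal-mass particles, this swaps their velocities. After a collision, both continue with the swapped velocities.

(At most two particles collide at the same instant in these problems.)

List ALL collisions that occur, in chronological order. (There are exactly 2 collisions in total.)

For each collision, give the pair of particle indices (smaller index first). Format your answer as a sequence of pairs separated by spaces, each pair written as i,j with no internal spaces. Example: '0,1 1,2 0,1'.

Collision at t=1/7: particles 0 and 1 swap velocities; positions: p0=18/7 p1=18/7 p2=50/7; velocities now: v0=-3 v1=4 v2=1
Collision at t=5/3: particles 1 and 2 swap velocities; positions: p0=-2 p1=26/3 p2=26/3; velocities now: v0=-3 v1=1 v2=4

Answer: 0,1 1,2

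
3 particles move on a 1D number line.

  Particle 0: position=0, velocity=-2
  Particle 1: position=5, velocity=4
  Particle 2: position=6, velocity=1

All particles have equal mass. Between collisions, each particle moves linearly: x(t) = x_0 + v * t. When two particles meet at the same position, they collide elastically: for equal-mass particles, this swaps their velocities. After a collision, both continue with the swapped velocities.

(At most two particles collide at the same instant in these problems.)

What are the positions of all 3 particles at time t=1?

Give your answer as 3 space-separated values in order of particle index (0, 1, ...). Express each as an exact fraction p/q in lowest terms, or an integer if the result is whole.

Collision at t=1/3: particles 1 and 2 swap velocities; positions: p0=-2/3 p1=19/3 p2=19/3; velocities now: v0=-2 v1=1 v2=4
Advance to t=1 (no further collisions before then); velocities: v0=-2 v1=1 v2=4; positions = -2 7 9

Answer: -2 7 9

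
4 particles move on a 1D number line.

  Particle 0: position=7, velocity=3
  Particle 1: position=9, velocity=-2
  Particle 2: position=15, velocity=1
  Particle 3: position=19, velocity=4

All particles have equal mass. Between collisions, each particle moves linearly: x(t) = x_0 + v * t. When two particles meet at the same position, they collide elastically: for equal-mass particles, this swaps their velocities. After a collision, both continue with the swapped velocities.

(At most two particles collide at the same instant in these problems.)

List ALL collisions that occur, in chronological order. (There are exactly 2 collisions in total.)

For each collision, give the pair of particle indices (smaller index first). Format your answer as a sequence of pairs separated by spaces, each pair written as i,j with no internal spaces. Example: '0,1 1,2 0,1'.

Collision at t=2/5: particles 0 and 1 swap velocities; positions: p0=41/5 p1=41/5 p2=77/5 p3=103/5; velocities now: v0=-2 v1=3 v2=1 v3=4
Collision at t=4: particles 1 and 2 swap velocities; positions: p0=1 p1=19 p2=19 p3=35; velocities now: v0=-2 v1=1 v2=3 v3=4

Answer: 0,1 1,2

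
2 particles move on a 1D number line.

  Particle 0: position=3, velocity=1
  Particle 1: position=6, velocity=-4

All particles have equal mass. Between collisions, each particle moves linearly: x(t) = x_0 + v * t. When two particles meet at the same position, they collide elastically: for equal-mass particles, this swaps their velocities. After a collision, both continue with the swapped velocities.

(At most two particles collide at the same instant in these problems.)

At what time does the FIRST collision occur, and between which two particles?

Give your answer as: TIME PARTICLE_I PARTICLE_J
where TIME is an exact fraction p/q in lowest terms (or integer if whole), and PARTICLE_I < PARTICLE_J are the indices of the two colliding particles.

Pair (0,1): pos 3,6 vel 1,-4 -> gap=3, closing at 5/unit, collide at t=3/5
Earliest collision: t=3/5 between 0 and 1

Answer: 3/5 0 1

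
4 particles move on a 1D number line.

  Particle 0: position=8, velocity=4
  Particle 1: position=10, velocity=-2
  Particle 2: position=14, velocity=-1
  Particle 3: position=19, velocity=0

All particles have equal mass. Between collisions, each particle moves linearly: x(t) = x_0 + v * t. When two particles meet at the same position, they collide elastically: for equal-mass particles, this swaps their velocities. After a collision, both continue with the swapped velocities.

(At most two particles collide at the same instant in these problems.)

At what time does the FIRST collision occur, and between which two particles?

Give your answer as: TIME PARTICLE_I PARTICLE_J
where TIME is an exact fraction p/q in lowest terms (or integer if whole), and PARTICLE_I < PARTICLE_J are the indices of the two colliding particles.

Pair (0,1): pos 8,10 vel 4,-2 -> gap=2, closing at 6/unit, collide at t=1/3
Pair (1,2): pos 10,14 vel -2,-1 -> not approaching (rel speed -1 <= 0)
Pair (2,3): pos 14,19 vel -1,0 -> not approaching (rel speed -1 <= 0)
Earliest collision: t=1/3 between 0 and 1

Answer: 1/3 0 1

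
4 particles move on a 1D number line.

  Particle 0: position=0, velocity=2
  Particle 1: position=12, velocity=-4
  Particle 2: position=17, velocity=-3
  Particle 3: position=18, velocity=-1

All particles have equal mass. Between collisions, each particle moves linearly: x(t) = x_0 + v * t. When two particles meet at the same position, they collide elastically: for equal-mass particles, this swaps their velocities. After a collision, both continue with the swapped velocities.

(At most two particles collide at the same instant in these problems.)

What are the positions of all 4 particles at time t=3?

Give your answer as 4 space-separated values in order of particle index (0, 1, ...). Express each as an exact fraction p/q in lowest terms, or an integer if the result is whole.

Answer: 0 6 8 15

Derivation:
Collision at t=2: particles 0 and 1 swap velocities; positions: p0=4 p1=4 p2=11 p3=16; velocities now: v0=-4 v1=2 v2=-3 v3=-1
Advance to t=3 (no further collisions before then); velocities: v0=-4 v1=2 v2=-3 v3=-1; positions = 0 6 8 15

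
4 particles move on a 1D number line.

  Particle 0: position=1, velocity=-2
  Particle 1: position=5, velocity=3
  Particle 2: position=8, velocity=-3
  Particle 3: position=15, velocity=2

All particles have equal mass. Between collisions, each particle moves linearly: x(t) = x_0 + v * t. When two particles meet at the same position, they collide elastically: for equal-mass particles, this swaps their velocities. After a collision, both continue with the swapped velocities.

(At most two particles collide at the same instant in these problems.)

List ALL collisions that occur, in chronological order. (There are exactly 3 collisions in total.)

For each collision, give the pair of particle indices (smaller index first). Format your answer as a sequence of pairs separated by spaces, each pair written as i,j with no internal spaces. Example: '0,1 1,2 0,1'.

Collision at t=1/2: particles 1 and 2 swap velocities; positions: p0=0 p1=13/2 p2=13/2 p3=16; velocities now: v0=-2 v1=-3 v2=3 v3=2
Collision at t=7: particles 0 and 1 swap velocities; positions: p0=-13 p1=-13 p2=26 p3=29; velocities now: v0=-3 v1=-2 v2=3 v3=2
Collision at t=10: particles 2 and 3 swap velocities; positions: p0=-22 p1=-19 p2=35 p3=35; velocities now: v0=-3 v1=-2 v2=2 v3=3

Answer: 1,2 0,1 2,3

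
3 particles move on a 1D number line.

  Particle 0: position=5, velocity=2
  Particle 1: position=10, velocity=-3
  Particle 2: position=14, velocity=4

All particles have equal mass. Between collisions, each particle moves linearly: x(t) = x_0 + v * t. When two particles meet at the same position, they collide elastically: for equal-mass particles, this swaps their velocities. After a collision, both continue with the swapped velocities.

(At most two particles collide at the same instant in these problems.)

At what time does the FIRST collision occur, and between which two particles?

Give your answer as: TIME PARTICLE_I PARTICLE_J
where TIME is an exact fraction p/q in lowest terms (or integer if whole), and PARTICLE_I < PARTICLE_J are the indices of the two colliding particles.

Pair (0,1): pos 5,10 vel 2,-3 -> gap=5, closing at 5/unit, collide at t=1
Pair (1,2): pos 10,14 vel -3,4 -> not approaching (rel speed -7 <= 0)
Earliest collision: t=1 between 0 and 1

Answer: 1 0 1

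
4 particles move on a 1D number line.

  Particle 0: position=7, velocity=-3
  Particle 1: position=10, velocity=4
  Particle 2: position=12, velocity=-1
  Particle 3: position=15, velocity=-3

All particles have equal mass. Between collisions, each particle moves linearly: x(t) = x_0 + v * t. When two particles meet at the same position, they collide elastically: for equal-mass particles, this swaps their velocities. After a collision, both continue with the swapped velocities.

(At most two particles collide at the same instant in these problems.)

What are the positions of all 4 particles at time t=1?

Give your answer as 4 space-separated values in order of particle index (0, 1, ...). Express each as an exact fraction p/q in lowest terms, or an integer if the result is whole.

Collision at t=2/5: particles 1 and 2 swap velocities; positions: p0=29/5 p1=58/5 p2=58/5 p3=69/5; velocities now: v0=-3 v1=-1 v2=4 v3=-3
Collision at t=5/7: particles 2 and 3 swap velocities; positions: p0=34/7 p1=79/7 p2=90/7 p3=90/7; velocities now: v0=-3 v1=-1 v2=-3 v3=4
Advance to t=1 (no further collisions before then); velocities: v0=-3 v1=-1 v2=-3 v3=4; positions = 4 11 12 14

Answer: 4 11 12 14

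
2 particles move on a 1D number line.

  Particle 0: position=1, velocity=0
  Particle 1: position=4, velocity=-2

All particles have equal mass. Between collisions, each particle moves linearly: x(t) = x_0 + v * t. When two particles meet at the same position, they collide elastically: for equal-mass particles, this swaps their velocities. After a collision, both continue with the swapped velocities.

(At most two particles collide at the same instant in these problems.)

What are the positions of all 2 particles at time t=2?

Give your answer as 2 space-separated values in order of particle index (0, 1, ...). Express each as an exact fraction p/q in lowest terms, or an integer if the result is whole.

Answer: 0 1

Derivation:
Collision at t=3/2: particles 0 and 1 swap velocities; positions: p0=1 p1=1; velocities now: v0=-2 v1=0
Advance to t=2 (no further collisions before then); velocities: v0=-2 v1=0; positions = 0 1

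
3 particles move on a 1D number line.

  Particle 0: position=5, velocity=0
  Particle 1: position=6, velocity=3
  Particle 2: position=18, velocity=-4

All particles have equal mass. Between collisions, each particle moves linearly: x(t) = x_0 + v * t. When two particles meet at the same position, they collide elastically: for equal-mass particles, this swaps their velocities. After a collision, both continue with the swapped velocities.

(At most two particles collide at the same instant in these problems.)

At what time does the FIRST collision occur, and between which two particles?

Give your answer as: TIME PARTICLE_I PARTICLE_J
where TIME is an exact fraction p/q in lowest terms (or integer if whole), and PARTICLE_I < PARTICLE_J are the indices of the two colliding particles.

Answer: 12/7 1 2

Derivation:
Pair (0,1): pos 5,6 vel 0,3 -> not approaching (rel speed -3 <= 0)
Pair (1,2): pos 6,18 vel 3,-4 -> gap=12, closing at 7/unit, collide at t=12/7
Earliest collision: t=12/7 between 1 and 2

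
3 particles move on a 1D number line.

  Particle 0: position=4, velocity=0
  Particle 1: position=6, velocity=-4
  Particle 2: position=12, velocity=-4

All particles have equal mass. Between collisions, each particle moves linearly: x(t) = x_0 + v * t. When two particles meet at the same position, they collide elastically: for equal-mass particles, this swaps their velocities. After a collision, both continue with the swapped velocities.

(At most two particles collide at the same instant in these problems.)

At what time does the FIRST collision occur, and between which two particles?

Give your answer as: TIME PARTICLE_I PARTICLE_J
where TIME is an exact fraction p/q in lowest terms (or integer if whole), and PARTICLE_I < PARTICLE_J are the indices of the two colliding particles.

Pair (0,1): pos 4,6 vel 0,-4 -> gap=2, closing at 4/unit, collide at t=1/2
Pair (1,2): pos 6,12 vel -4,-4 -> not approaching (rel speed 0 <= 0)
Earliest collision: t=1/2 between 0 and 1

Answer: 1/2 0 1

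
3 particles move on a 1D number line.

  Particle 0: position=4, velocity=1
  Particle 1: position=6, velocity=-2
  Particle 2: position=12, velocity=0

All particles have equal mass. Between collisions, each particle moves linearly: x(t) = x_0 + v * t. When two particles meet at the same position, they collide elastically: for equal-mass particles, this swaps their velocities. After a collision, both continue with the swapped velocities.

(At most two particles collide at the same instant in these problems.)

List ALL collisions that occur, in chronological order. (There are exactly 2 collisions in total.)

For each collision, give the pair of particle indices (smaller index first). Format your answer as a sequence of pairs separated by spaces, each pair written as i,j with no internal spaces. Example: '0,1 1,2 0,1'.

Answer: 0,1 1,2

Derivation:
Collision at t=2/3: particles 0 and 1 swap velocities; positions: p0=14/3 p1=14/3 p2=12; velocities now: v0=-2 v1=1 v2=0
Collision at t=8: particles 1 and 2 swap velocities; positions: p0=-10 p1=12 p2=12; velocities now: v0=-2 v1=0 v2=1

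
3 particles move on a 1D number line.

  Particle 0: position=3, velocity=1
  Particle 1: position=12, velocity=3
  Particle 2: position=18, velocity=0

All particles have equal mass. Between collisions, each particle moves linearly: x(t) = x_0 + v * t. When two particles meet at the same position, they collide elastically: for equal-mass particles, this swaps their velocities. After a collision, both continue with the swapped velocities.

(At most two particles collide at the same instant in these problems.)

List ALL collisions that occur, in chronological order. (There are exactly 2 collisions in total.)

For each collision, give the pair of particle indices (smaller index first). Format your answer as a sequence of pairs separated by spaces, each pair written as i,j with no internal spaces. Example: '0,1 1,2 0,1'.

Answer: 1,2 0,1

Derivation:
Collision at t=2: particles 1 and 2 swap velocities; positions: p0=5 p1=18 p2=18; velocities now: v0=1 v1=0 v2=3
Collision at t=15: particles 0 and 1 swap velocities; positions: p0=18 p1=18 p2=57; velocities now: v0=0 v1=1 v2=3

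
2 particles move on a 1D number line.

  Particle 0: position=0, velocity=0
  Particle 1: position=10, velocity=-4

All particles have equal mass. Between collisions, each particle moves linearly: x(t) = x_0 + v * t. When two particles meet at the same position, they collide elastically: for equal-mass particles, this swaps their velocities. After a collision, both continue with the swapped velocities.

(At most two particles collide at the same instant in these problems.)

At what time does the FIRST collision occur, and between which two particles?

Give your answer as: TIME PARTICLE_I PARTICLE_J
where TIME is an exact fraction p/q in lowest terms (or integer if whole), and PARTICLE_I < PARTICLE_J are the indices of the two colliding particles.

Pair (0,1): pos 0,10 vel 0,-4 -> gap=10, closing at 4/unit, collide at t=5/2
Earliest collision: t=5/2 between 0 and 1

Answer: 5/2 0 1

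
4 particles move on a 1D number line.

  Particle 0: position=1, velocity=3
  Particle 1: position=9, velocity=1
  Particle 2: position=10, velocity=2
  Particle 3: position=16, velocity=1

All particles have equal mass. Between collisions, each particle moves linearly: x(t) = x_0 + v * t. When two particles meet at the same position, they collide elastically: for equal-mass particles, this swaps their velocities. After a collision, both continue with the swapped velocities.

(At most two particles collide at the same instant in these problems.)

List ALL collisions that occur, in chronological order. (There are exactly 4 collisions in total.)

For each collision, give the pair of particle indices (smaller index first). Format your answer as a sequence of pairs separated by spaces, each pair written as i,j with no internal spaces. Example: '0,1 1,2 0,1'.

Collision at t=4: particles 0 and 1 swap velocities; positions: p0=13 p1=13 p2=18 p3=20; velocities now: v0=1 v1=3 v2=2 v3=1
Collision at t=6: particles 2 and 3 swap velocities; positions: p0=15 p1=19 p2=22 p3=22; velocities now: v0=1 v1=3 v2=1 v3=2
Collision at t=15/2: particles 1 and 2 swap velocities; positions: p0=33/2 p1=47/2 p2=47/2 p3=25; velocities now: v0=1 v1=1 v2=3 v3=2
Collision at t=9: particles 2 and 3 swap velocities; positions: p0=18 p1=25 p2=28 p3=28; velocities now: v0=1 v1=1 v2=2 v3=3

Answer: 0,1 2,3 1,2 2,3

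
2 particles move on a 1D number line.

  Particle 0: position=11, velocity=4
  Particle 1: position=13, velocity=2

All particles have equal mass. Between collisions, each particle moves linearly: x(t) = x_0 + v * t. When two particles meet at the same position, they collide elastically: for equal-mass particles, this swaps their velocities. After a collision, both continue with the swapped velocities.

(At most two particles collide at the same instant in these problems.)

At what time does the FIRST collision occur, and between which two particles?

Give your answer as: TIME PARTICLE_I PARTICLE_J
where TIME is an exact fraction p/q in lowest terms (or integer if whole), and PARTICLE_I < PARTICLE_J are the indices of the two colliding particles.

Answer: 1 0 1

Derivation:
Pair (0,1): pos 11,13 vel 4,2 -> gap=2, closing at 2/unit, collide at t=1
Earliest collision: t=1 between 0 and 1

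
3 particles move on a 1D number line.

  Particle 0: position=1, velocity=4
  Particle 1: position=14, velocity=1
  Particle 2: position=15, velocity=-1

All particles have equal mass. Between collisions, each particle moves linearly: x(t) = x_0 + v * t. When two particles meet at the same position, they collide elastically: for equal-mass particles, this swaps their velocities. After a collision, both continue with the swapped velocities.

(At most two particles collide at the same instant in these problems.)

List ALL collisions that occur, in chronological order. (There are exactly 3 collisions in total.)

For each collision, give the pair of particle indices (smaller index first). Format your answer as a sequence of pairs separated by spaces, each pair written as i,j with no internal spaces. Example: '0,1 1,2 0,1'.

Answer: 1,2 0,1 1,2

Derivation:
Collision at t=1/2: particles 1 and 2 swap velocities; positions: p0=3 p1=29/2 p2=29/2; velocities now: v0=4 v1=-1 v2=1
Collision at t=14/5: particles 0 and 1 swap velocities; positions: p0=61/5 p1=61/5 p2=84/5; velocities now: v0=-1 v1=4 v2=1
Collision at t=13/3: particles 1 and 2 swap velocities; positions: p0=32/3 p1=55/3 p2=55/3; velocities now: v0=-1 v1=1 v2=4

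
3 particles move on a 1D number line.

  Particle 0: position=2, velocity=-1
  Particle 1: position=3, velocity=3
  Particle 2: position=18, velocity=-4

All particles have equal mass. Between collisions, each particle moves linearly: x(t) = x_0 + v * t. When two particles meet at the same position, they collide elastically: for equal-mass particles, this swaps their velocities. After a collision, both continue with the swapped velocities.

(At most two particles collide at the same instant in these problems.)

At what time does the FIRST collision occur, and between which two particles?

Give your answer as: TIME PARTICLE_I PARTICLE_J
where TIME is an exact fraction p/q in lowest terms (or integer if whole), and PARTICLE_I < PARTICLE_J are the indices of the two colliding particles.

Answer: 15/7 1 2

Derivation:
Pair (0,1): pos 2,3 vel -1,3 -> not approaching (rel speed -4 <= 0)
Pair (1,2): pos 3,18 vel 3,-4 -> gap=15, closing at 7/unit, collide at t=15/7
Earliest collision: t=15/7 between 1 and 2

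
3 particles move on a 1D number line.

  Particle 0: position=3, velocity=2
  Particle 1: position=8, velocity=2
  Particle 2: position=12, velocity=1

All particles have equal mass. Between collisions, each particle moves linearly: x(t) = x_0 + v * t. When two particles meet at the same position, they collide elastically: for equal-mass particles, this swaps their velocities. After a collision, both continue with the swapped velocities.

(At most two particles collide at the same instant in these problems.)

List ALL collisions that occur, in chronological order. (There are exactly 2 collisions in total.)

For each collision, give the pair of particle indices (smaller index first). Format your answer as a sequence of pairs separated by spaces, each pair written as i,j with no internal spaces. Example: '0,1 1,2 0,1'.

Answer: 1,2 0,1

Derivation:
Collision at t=4: particles 1 and 2 swap velocities; positions: p0=11 p1=16 p2=16; velocities now: v0=2 v1=1 v2=2
Collision at t=9: particles 0 and 1 swap velocities; positions: p0=21 p1=21 p2=26; velocities now: v0=1 v1=2 v2=2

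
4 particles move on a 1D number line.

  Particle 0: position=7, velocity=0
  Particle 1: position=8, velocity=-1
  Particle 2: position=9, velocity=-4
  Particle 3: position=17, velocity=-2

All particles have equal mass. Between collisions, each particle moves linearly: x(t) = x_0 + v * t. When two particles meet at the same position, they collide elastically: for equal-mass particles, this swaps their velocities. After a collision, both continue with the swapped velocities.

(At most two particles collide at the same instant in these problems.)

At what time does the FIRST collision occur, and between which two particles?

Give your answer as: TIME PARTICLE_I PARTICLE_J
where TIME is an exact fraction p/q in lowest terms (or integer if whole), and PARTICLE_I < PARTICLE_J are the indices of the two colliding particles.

Pair (0,1): pos 7,8 vel 0,-1 -> gap=1, closing at 1/unit, collide at t=1
Pair (1,2): pos 8,9 vel -1,-4 -> gap=1, closing at 3/unit, collide at t=1/3
Pair (2,3): pos 9,17 vel -4,-2 -> not approaching (rel speed -2 <= 0)
Earliest collision: t=1/3 between 1 and 2

Answer: 1/3 1 2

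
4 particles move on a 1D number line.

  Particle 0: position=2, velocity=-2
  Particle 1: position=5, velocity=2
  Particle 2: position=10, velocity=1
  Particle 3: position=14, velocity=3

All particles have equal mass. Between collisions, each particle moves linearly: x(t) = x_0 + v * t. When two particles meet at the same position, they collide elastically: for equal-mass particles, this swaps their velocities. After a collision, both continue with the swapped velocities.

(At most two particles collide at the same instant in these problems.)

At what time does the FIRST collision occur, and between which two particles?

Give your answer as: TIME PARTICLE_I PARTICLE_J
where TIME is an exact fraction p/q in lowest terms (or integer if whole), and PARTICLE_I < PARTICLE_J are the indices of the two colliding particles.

Pair (0,1): pos 2,5 vel -2,2 -> not approaching (rel speed -4 <= 0)
Pair (1,2): pos 5,10 vel 2,1 -> gap=5, closing at 1/unit, collide at t=5
Pair (2,3): pos 10,14 vel 1,3 -> not approaching (rel speed -2 <= 0)
Earliest collision: t=5 between 1 and 2

Answer: 5 1 2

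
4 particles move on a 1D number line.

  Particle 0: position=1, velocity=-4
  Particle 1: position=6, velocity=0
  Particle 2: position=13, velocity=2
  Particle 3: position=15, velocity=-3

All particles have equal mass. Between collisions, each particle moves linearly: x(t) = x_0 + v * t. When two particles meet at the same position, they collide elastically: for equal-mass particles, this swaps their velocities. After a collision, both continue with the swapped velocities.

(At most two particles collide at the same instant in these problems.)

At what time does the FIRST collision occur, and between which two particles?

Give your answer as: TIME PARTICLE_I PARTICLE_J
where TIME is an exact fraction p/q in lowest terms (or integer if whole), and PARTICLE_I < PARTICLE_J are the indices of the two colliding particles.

Answer: 2/5 2 3

Derivation:
Pair (0,1): pos 1,6 vel -4,0 -> not approaching (rel speed -4 <= 0)
Pair (1,2): pos 6,13 vel 0,2 -> not approaching (rel speed -2 <= 0)
Pair (2,3): pos 13,15 vel 2,-3 -> gap=2, closing at 5/unit, collide at t=2/5
Earliest collision: t=2/5 between 2 and 3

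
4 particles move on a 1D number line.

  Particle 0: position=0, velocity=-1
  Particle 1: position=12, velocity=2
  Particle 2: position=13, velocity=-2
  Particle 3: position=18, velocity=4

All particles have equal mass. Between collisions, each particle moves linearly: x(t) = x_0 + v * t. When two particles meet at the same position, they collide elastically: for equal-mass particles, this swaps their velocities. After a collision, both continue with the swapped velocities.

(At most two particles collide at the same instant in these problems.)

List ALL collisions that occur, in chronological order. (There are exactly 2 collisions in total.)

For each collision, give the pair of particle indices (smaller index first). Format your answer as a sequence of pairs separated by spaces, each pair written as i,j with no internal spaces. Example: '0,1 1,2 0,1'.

Collision at t=1/4: particles 1 and 2 swap velocities; positions: p0=-1/4 p1=25/2 p2=25/2 p3=19; velocities now: v0=-1 v1=-2 v2=2 v3=4
Collision at t=13: particles 0 and 1 swap velocities; positions: p0=-13 p1=-13 p2=38 p3=70; velocities now: v0=-2 v1=-1 v2=2 v3=4

Answer: 1,2 0,1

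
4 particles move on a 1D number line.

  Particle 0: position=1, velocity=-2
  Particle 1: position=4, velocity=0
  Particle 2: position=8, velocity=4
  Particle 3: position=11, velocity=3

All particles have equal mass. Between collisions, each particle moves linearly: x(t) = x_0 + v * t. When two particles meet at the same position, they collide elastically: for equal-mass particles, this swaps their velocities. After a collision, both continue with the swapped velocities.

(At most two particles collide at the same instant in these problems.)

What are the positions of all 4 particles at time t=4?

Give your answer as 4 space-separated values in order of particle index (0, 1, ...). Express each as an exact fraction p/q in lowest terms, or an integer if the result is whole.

Answer: -7 4 23 24

Derivation:
Collision at t=3: particles 2 and 3 swap velocities; positions: p0=-5 p1=4 p2=20 p3=20; velocities now: v0=-2 v1=0 v2=3 v3=4
Advance to t=4 (no further collisions before then); velocities: v0=-2 v1=0 v2=3 v3=4; positions = -7 4 23 24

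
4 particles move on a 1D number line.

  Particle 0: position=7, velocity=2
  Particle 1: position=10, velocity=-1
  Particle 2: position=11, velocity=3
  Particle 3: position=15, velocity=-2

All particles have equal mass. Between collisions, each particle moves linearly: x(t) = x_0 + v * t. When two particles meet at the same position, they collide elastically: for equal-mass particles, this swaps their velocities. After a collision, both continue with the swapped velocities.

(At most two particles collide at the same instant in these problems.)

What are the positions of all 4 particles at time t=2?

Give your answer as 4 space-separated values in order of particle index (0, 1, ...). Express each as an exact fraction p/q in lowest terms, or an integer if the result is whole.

Collision at t=4/5: particles 2 and 3 swap velocities; positions: p0=43/5 p1=46/5 p2=67/5 p3=67/5; velocities now: v0=2 v1=-1 v2=-2 v3=3
Collision at t=1: particles 0 and 1 swap velocities; positions: p0=9 p1=9 p2=13 p3=14; velocities now: v0=-1 v1=2 v2=-2 v3=3
Collision at t=2: particles 1 and 2 swap velocities; positions: p0=8 p1=11 p2=11 p3=17; velocities now: v0=-1 v1=-2 v2=2 v3=3
Advance to t=2 (no further collisions before then); velocities: v0=-1 v1=-2 v2=2 v3=3; positions = 8 11 11 17

Answer: 8 11 11 17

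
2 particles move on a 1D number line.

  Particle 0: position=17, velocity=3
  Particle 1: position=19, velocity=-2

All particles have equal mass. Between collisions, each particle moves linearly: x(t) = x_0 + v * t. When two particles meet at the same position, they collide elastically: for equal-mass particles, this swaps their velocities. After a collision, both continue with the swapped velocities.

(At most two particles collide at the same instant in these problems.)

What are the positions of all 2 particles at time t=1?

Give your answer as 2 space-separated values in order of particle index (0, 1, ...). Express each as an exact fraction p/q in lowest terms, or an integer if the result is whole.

Collision at t=2/5: particles 0 and 1 swap velocities; positions: p0=91/5 p1=91/5; velocities now: v0=-2 v1=3
Advance to t=1 (no further collisions before then); velocities: v0=-2 v1=3; positions = 17 20

Answer: 17 20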